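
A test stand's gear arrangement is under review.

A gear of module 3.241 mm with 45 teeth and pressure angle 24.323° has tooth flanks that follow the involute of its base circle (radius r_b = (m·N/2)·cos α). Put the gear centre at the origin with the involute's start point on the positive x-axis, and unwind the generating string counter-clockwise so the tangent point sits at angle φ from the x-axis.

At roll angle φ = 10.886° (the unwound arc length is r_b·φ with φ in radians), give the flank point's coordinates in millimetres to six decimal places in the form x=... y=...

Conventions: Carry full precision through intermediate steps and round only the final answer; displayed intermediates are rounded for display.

single-mesh involute tooth geometry (45T wheel at module 3.241)
pitch radius r_p = m·N/2 = 3.241·45/2 = 72.922500
base radius r_b = r_p·cos α = 72.922500·cos 24.323° = 66.449754
roll angle φ = 10.886° = 0.18999654 rad
x = r_b·(cos φ + φ·sin φ) = 67.638326
y = r_b·(sin φ − φ·cos φ) = 0.151370

x=67.638326 y=0.151370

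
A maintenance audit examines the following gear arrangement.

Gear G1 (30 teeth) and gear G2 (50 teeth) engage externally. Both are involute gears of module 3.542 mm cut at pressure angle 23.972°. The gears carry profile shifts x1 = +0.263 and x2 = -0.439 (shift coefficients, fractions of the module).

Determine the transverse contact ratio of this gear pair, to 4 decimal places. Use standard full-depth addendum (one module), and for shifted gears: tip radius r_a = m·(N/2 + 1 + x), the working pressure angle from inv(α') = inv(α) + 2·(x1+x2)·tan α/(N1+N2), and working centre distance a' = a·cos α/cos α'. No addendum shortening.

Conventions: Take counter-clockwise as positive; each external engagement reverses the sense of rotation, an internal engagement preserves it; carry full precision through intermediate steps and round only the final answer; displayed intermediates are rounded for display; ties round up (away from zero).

topology: single-mesh involute geometry — m = 3.542, 30T/50T pair
base radii: r_b1 = 48.547225, r_b2 = 80.912042
tip radii: r_a1 = 57.603546, r_a2 = 90.537062
inv(α') = inv(23.972°) + 2·(+0.263-0.439)·tan α/(30+50) = 0.02429649  ⇒  α' = 23.38925°
a' = a·cos α / cos α' = 141.6800·cos 23.972°/cos 23.38925° = 141.049424
action lengths: √(r_a1²−r_b1²) = 31.005410, √(r_a2²−r_b2²) = 40.622668
base pitch p_b = π·m·cos α = 10.167707
CR = (31.005410 + 40.622668 − 141.049424·sin 23.38925°)/10.167707 = 1.537700
contact ratio ≈ 1.5377

1.5377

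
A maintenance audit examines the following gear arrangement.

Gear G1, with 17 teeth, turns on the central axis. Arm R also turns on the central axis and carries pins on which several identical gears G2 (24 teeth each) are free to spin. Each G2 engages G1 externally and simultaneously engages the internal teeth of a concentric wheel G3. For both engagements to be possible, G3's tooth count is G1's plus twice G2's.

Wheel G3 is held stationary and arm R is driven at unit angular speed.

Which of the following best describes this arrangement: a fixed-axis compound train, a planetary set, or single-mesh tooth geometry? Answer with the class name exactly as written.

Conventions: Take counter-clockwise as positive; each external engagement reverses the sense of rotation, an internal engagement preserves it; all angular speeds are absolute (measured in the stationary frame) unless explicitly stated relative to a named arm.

planetary set

recognized (axles ride arm R): planetary set, 17/24/65 teeth
classification: planetary set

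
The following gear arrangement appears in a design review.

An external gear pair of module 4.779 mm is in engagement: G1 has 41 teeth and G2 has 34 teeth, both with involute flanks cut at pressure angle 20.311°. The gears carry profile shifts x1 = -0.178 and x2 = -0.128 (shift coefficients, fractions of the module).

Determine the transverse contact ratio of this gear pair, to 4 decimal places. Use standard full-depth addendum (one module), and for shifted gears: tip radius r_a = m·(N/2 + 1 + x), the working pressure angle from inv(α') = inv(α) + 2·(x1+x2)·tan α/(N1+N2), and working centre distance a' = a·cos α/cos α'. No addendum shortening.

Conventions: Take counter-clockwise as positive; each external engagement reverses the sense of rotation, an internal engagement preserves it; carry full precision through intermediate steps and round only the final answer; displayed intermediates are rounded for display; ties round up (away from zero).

1.7719

class = single-mesh tooth geometry [involute pair 41T × 34T, m = 4.779]
base radii: r_b1 = 91.877983, r_b2 = 76.191498
tip radii: r_a1 = 101.897838, r_a2 = 85.410288
inv(α') = inv(20.311°) + 2·(-0.178-0.128)·tan α/(41+34) = 0.01261542  ⇒  α' = 18.95172°
a' = a·cos α / cos α' = 179.2125·cos 20.311°/cos 18.95172° = 177.702262
action lengths: √(r_a1²−r_b1²) = 44.063655, √(r_a2²−r_b2²) = 38.597577
base pitch p_b = π·m·cos α = 14.080156
CR = (44.063655 + 38.597577 − 177.702262·sin 18.95172°)/14.080156 = 1.771901
contact ratio ≈ 1.7719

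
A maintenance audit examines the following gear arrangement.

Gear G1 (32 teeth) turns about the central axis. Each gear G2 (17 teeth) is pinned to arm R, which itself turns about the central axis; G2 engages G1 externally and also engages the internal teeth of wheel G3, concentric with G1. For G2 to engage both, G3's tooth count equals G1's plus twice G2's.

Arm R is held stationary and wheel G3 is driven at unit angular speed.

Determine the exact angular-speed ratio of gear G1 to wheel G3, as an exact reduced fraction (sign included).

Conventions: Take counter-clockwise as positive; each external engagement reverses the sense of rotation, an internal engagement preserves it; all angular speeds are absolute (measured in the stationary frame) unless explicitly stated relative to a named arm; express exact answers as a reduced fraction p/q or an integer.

planetary set (32T centre, 17T on arm, 66T internal) — Willis relation
ring teeth: 32 + 2·17 = 66
32(ω_sun−ω_arm) = −66(ω_ring−ω_arm),  ω_arm = 0, ω_ring = 1
ω_sun = 0 − (66/32)(1−0) = -33/16
ω_out/ω_in = -33/16

-33/16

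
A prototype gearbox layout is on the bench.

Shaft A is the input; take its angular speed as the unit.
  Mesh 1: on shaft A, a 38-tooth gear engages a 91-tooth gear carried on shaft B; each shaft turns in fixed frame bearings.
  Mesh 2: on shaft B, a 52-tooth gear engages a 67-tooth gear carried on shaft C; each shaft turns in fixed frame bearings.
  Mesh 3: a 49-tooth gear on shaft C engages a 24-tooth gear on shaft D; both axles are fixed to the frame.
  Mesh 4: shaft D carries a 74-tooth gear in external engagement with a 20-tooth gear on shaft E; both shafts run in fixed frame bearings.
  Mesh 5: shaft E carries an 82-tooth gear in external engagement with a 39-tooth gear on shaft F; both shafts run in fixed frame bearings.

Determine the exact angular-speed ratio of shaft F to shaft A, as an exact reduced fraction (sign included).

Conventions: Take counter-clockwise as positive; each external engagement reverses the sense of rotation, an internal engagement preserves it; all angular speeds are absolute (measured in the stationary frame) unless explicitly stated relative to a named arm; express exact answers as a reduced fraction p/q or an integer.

-201761/39195

class = fixed-axis compound train [5 meshes; 5 ratios multiply, 5 sense flips]
mesh 1 [38T→91T]: running ratio 38/91, sense −
mesh 2 [52T→67T]: running ratio 152/469, sense +
mesh 3 [49T→24T]: running ratio 133/201, sense −
mesh 4 [74T→20T]: running ratio 4921/2010, sense +
mesh 5 [82T→39T]: running ratio 201761/39195, sense −
ω_out/ω_in = -201761/39195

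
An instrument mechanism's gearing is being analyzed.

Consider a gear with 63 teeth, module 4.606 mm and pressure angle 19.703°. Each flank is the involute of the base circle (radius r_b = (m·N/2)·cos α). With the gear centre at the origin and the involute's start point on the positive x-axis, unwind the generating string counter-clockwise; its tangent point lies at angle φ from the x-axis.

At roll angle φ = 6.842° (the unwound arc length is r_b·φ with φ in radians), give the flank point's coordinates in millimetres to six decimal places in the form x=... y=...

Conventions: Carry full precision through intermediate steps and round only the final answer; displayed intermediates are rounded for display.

x=137.564911 y=0.077424

recognized (one wheel, involute flank): single-mesh tooth geometry, m = 4.606, N = 63
pitch radius r_p = m·N/2 = 4.606·63/2 = 145.089000
base radius r_b = r_p·cos α = 145.089000·cos 19.703° = 136.594459
roll angle φ = 6.842° = 0.11941543 rad
x = r_b·(cos φ + φ·sin φ) = 137.564911
y = r_b·(sin φ − φ·cos φ) = 0.077424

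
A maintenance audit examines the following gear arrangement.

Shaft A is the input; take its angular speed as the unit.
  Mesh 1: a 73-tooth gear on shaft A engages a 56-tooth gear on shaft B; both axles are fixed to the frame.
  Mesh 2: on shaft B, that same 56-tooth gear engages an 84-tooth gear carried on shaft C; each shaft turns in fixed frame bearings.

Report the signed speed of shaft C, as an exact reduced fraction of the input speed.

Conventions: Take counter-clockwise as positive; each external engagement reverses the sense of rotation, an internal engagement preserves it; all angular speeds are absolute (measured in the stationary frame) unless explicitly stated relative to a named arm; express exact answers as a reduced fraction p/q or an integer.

2-mesh fixed-axis compound train (all bearings frame-fixed)
mesh 1 [73T→56T]: |ω|/ω_in = 1×73/56 = 73/56, sense flips to −
mesh 2 [56T→84T]: |ω|/ω_in = (73/56)×56/84 = 73/84, sense flips to +
signed output speed (× input speed) = 73/84

73/84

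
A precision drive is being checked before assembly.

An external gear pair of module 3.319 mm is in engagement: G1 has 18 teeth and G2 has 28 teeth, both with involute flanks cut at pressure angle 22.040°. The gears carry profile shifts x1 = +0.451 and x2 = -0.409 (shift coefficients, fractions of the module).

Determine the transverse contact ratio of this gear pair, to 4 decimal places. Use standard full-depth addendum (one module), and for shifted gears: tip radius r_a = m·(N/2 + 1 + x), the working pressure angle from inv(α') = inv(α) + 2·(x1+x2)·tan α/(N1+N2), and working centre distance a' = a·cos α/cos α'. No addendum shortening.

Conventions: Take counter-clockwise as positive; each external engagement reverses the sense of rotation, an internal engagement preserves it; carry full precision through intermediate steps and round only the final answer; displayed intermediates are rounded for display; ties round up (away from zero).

class = single-mesh tooth geometry [involute pair 18T × 28T, m = 3.319]
base radii: r_b1 = 27.688090, r_b2 = 43.070362
tip radii: r_a1 = 34.686869, r_a2 = 48.427529
inv(α') = inv(22.040°) + 2·(+0.451-0.409)·tan α/(18+28) = 0.02090725  ⇒  α' = 22.29516°
a' = a·cos α / cos α' = 76.3370·cos 22.040°/cos 22.29516° = 76.475634
action lengths: √(r_a1²−r_b1²) = 20.893744, √(r_a2²−r_b2²) = 22.139771
base pitch p_b = π·m·cos α = 9.664967
CR = (20.893744 + 22.139771 − 76.475634·sin 22.29516°)/9.664967 = 1.450636
contact ratio ≈ 1.4506

1.4506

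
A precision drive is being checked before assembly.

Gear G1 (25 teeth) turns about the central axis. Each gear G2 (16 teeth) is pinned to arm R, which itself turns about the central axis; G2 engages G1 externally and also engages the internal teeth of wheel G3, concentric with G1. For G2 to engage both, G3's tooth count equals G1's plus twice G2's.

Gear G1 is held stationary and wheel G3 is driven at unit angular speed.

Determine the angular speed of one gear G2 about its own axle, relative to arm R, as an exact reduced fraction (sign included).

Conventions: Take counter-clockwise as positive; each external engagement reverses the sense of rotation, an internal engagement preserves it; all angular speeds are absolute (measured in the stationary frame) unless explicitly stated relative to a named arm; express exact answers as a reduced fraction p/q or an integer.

1425/1312

topology: planetary set — G1 25T / G2 16T / G3 57T, arm = carrier (Willis)
ring teeth: 25 + 2·16 = 57
25(ω_sun−ω_arm) = −57(ω_ring−ω_arm),  ω_sun = 0, ω_ring = 1
25(0−ω_arm) = −57(1−ω_arm)  ⇒  82·ω_arm = 57  ⇒  ω_arm = 57/82
sun–planet mesh: 25·(0−57/82) = −16·(ω_p−ω_arm)  ⇒  ω_p−ω_arm = 1425/1312
exact speed ratio = 1425/1312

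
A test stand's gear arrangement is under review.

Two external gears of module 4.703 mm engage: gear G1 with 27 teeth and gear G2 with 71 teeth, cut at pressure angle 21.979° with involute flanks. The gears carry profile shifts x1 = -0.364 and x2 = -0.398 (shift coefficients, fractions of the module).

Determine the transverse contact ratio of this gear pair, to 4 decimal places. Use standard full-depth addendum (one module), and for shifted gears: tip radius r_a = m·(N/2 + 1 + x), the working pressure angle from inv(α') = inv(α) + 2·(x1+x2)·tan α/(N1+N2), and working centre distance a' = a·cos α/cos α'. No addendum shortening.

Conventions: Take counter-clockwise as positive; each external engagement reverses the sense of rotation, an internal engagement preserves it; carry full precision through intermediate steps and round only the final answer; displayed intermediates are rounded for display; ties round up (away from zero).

topology: single-mesh involute geometry — m = 4.703, 27T/71T pair
base radii: r_b1 = 58.876080, r_b2 = 154.822284
tip radii: r_a1 = 66.481608, r_a2 = 169.787706
inv(α') = inv(21.979°) + 2·(-0.364-0.398)·tan α/(27+71) = 0.01371763  ⇒  α' = 19.47175°
a' = a·cos α / cos α' = 230.4470·cos 21.979°/cos 19.47175° = 226.662082
action lengths: √(r_a1²−r_b1²) = 30.877361, √(r_a2²−r_b2²) = 69.698820
base pitch p_b = π·m·cos α = 13.701086
CR = (30.877361 + 69.698820 − 226.662082·sin 19.47175°)/13.701086 = 1.826146
contact ratio ≈ 1.8261

1.8261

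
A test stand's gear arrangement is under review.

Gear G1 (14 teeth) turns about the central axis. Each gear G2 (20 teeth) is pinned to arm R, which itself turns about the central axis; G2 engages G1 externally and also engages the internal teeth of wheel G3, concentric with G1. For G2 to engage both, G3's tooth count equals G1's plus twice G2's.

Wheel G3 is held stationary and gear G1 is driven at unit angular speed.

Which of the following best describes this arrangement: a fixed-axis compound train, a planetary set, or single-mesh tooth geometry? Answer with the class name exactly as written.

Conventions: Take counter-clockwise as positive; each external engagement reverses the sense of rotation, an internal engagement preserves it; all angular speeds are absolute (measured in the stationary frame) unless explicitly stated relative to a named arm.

planetary set

class = planetary set [G3 = 14+2·20 = 54; Willis about the carrier]
classification: planetary set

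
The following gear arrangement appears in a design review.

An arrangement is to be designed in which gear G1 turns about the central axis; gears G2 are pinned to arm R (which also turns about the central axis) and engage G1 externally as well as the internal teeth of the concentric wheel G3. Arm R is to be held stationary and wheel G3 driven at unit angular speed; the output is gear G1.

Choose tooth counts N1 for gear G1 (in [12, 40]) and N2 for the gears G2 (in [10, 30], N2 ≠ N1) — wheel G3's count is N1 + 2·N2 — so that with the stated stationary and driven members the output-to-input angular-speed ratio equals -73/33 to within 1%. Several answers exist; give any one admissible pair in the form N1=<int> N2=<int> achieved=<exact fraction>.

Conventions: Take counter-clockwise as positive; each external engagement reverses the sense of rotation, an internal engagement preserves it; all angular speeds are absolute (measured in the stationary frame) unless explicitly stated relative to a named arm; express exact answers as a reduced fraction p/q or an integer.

planetary set to be sized for -73/33 (Willis relation)
Willis with ω_arm = 0: ω_sun/ω_ring = −N3/N1; set equal to -73/33  ⇒  N3/N1 = −(-73/33) = 73/33
N3 = N1 + 2·N2  ⇒  N2/N1 = (N3/N1 − 1)/2 = (73/33 − 1)/2 = 20/33
smallest multiple with N1 ≥ 12 and N2 ≥ 10: k = 1  ⇒  N1 = 1·33 = 33, N2 = 1·20 = 20 (N1 ≤ 40, N2 ≤ 30, N2 ≠ N1 ✓), N3 = 33 + 2·20 = 73
check: −N3/N1 with N1 = 33, N3 = 73 gives -73/33; |achieved − target| = 0 ≤ 73/3300 ✓

N1=33 N2=20 achieved=-73/33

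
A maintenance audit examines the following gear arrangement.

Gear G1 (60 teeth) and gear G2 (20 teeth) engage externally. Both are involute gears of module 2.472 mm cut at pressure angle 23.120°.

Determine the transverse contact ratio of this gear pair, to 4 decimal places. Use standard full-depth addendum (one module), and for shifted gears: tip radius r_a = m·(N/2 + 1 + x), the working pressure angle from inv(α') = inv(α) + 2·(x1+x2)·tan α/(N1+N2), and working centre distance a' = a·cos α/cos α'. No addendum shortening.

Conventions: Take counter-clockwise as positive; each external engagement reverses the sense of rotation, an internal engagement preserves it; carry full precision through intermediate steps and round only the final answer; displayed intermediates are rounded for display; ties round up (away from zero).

recognized (one external pair, fixed centres): single-mesh tooth geometry, m = 2.472, N1 = 60, N2 = 20
base radii: r_b1 = 68.203802, r_b2 = 22.734601
tip radii: r_a1 = 76.632000, r_a2 = 27.192000
no profile shift: α' = α, a' = a
action lengths: √(r_a1²−r_b1²) = 34.938587, √(r_a2²−r_b2²) = 14.917868
base pitch p_b = π·m·cos α = 7.142285
CR = (34.938587 + 14.917868 − 98.880000·sin 23.12000°)/7.142285 = 1.544382
contact ratio ≈ 1.5444

1.5444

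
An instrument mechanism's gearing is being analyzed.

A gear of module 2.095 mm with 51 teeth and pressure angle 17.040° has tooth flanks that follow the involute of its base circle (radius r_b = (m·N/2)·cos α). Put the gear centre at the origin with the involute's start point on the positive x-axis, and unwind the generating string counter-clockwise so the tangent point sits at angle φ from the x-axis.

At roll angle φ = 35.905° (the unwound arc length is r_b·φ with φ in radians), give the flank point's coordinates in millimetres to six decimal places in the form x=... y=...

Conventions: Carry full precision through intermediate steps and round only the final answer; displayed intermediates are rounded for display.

class = single-mesh tooth geometry [base-circle involute, m = 2.095, 51T]
pitch radius r_p = m·N/2 = 2.095·51/2 = 53.422500
base radius r_b = r_p·cos α = 53.422500·cos 17.040° = 51.077274
roll angle φ = 35.905° = 0.62666047 rad
x = r_b·(cos φ + φ·sin φ) = 60.143038
y = r_b·(sin φ − φ·cos φ) = 4.027649

x=60.143038 y=4.027649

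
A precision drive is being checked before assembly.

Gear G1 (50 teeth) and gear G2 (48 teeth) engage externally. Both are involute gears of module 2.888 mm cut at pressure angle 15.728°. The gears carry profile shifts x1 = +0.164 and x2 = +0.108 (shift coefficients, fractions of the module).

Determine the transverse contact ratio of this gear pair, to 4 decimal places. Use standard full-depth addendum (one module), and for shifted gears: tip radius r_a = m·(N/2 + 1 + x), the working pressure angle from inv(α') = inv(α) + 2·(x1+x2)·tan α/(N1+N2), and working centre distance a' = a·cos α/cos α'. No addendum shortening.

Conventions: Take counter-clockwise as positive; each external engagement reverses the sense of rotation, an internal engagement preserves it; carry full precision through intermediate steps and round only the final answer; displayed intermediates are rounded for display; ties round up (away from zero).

topology: single-mesh involute geometry — m = 2.888, 50T/48T pair
base radii: r_b1 = 69.496788, r_b2 = 66.716917
tip radii: r_a1 = 75.561632, r_a2 = 72.511904
inv(α') = inv(15.728°) + 2·(+0.164+0.108)·tan α/(50+48) = 0.00867256  ⇒  α' = 16.78117°
a' = a·cos α / cos α' = 141.5120·cos 15.728°/cos 16.78117° = 142.272457
action lengths: √(r_a1²−r_b1²) = 29.660693, √(r_a2²−r_b2²) = 28.404740
base pitch p_b = π·m·cos α = 8.733224
CR = (29.660693 + 28.404740 − 142.272457·sin 16.78117°)/8.733224 = 1.945322
contact ratio ≈ 1.9453

1.9453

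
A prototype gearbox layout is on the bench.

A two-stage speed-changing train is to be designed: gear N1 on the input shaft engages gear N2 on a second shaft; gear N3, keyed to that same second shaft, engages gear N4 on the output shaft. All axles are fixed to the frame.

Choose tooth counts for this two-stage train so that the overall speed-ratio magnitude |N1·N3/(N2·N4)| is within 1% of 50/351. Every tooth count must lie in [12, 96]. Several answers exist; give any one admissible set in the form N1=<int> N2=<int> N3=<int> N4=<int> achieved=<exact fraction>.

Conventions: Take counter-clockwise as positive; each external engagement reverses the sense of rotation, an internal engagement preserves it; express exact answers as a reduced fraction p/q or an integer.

N1=12 N2=26 N3=25 N4=81 achieved=50/351

topology: fixed-axis compound train — 2 stages, target 50/351
target = 50/351 in lowest terms: an exact hit needs N1·N3 = k·50 and N2·N4 = k·351 for one integer k, every count in [12, 96]; additionally prefer no 1:1 stage (N1 ≠ N2, N3 ≠ N4)
k = 1…5: no 1:1-free in-range split of k·50 and k·351 into factor pairs; take k = 6
k = 6: N1·N3 = 300 = 12·25, N2·N4 = 2106 = 26·81
achieved = 12·25/(26·81) = 50/351; |achieved − target| = 0 ≤ 1/702 ✓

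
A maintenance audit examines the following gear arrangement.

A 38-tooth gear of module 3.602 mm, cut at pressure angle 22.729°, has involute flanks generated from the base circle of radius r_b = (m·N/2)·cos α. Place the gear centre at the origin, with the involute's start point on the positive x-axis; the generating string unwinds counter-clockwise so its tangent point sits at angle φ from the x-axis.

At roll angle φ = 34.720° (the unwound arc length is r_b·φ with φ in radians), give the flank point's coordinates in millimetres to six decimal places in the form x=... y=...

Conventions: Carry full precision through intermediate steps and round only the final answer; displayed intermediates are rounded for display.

x=73.670569 y=4.512397

single-mesh involute tooth geometry (38T wheel at module 3.602)
pitch radius r_p = m·N/2 = 3.602·38/2 = 68.438000
base radius r_b = r_p·cos α = 68.438000·cos 22.729° = 63.123286
roll angle φ = 34.720° = 0.60597832 rad
x = r_b·(cos φ + φ·sin φ) = 73.670569
y = r_b·(sin φ − φ·cos φ) = 4.512397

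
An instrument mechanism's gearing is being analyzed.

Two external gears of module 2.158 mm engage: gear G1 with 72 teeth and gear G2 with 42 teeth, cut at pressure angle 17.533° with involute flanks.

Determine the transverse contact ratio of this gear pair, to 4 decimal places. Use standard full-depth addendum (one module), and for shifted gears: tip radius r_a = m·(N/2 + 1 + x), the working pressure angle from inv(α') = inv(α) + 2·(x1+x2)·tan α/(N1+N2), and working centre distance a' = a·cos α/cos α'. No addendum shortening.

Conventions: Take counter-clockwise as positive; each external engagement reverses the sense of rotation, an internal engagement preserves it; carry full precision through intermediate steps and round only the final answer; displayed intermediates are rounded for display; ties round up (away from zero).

single-mesh involute tooth geometry (72T engaging 42T at module 2.158)
base radii: r_b1 = 74.078895, r_b2 = 43.212689
tip radii: r_a1 = 79.846000, r_a2 = 47.476000
no profile shift: α' = α, a' = a
action lengths: √(r_a1²−r_b1²) = 29.794312, √(r_a2²−r_b2²) = 19.663014
base pitch p_b = π·m·cos α = 6.464603
CR = (29.794312 + 19.663014 − 123.006000·sin 17.53300°)/6.464603 = 1.918315
contact ratio ≈ 1.9183

1.9183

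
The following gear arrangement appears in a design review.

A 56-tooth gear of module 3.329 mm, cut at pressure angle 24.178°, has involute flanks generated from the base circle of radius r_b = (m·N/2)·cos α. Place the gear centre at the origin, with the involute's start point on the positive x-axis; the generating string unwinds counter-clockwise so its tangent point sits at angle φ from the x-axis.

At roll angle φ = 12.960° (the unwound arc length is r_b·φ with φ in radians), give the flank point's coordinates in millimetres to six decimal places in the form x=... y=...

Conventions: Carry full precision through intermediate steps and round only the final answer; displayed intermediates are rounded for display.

x=87.182831 y=0.326363

recognized (one wheel, involute flank): single-mesh tooth geometry, m = 3.329, N = 56
pitch radius r_p = m·N/2 = 3.329·56/2 = 93.212000
base radius r_b = r_p·cos α = 93.212000·cos 24.178° = 85.035205
roll angle φ = 12.960° = 0.22619467 rad
x = r_b·(cos φ + φ·sin φ) = 87.182831
y = r_b·(sin φ − φ·cos φ) = 0.326363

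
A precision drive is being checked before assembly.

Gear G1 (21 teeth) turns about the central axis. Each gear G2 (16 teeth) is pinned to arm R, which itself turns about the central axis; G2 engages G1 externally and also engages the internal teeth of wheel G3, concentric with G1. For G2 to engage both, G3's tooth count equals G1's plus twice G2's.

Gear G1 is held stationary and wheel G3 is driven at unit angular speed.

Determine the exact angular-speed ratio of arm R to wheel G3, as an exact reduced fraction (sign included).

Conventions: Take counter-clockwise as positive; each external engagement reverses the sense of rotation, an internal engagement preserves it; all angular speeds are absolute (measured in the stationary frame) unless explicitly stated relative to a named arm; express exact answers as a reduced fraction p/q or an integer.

class = planetary set [G3 = 21+2·16 = 53; Willis about the carrier]
ring teeth: 21 + 2·16 = 53
21(ω_sun−ω_arm) = −53(ω_ring−ω_arm),  ω_sun = 0, ω_ring = 1
21(0−ω_arm) = −53(1−ω_arm)  ⇒  74·ω_arm = 53  ⇒  ω_arm = 53/74
ω_out/ω_in = 53/74

53/74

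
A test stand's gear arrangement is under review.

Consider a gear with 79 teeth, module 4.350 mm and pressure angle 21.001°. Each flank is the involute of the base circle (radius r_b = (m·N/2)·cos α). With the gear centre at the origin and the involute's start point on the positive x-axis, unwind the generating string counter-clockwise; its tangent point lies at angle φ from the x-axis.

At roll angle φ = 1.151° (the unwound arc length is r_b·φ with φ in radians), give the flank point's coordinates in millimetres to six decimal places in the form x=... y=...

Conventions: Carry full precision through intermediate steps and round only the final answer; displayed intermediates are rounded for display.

topology: single-mesh involute geometry — m = 4.350, N = 79
pitch radius r_p = m·N/2 = 4.350·79/2 = 171.825000
base radius r_b = r_p·cos α = 171.825000·cos 21.001° = 160.411382
roll angle φ = 1.151° = 0.02008874 rad
x = r_b·(cos φ + φ·sin φ) = 160.443746
y = r_b·(sin φ − φ·cos φ) = 0.000433

x=160.443746 y=0.000433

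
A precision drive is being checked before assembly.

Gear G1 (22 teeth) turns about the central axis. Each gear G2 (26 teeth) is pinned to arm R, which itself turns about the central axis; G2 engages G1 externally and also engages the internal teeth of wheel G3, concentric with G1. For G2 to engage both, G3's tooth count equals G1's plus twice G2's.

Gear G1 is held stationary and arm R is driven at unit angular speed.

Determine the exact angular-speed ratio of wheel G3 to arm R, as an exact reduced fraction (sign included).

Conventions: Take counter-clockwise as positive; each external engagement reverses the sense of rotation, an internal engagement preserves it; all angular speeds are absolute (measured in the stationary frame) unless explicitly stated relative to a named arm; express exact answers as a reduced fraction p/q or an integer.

48/37

topology: planetary set — G1 22T / G2 26T / G3 74T, arm = carrier (Willis)
ring teeth: 22 + 2·26 = 74
22(ω_sun−ω_arm) = −74(ω_ring−ω_arm),  ω_sun = 0, ω_arm = 1
ω_ring = 1 − (22/74)(0−1) = 48/37
ω_out/ω_in = 48/37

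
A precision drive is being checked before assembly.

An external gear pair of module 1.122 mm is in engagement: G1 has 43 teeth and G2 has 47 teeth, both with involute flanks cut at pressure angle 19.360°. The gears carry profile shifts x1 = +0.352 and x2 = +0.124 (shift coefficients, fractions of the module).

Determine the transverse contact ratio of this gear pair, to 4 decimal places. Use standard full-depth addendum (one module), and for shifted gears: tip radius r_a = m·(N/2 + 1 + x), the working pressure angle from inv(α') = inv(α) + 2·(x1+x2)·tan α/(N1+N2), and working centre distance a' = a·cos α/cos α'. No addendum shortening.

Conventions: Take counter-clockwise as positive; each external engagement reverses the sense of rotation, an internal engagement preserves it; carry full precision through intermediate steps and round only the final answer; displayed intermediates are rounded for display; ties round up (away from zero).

1.6841

single-mesh involute tooth geometry (43T engaging 47T at module 1.122)
base radii: r_b1 = 22.758949, r_b2 = 24.876060
tip radii: r_a1 = 25.639944, r_a2 = 27.628128
inv(α') = inv(19.360°) + 2·(+0.352+0.124)·tan α/(43+47) = 0.01719206  ⇒  α' = 20.94039°
a' = a·cos α / cos α' = 50.4900·cos 19.360°/cos 20.94039° = 51.003658
action lengths: √(r_a1²−r_b1²) = 11.808344, √(r_a2²−r_b2²) = 12.020611
base pitch p_b = π·m·cos α = 3.325551
CR = (11.808344 + 12.020611 − 51.003658·sin 20.94039°)/3.325551 = 1.684061
contact ratio ≈ 1.6841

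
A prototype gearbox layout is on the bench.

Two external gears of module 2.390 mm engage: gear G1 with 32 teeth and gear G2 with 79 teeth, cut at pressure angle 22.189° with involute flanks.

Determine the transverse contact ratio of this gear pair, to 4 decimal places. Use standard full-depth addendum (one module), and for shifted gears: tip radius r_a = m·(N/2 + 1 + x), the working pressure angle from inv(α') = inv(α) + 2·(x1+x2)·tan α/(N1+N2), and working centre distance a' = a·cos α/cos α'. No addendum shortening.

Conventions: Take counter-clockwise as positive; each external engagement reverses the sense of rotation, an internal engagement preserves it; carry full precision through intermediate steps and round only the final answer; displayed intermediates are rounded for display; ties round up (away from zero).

class = single-mesh tooth geometry [involute pair 32T × 79T, m = 2.390]
base radii: r_b1 = 35.408064, r_b2 = 87.413659
tip radii: r_a1 = 40.630000, r_a2 = 96.795000
no profile shift: α' = α, a' = a
action lengths: √(r_a1²−r_b1²) = 19.926512, √(r_a2²−r_b2²) = 41.570714
base pitch p_b = π·m·cos α = 6.952357
CR = (19.926512 + 41.570714 − 132.645000·sin 22.18900°)/6.952357 = 1.640036
contact ratio ≈ 1.6400

1.6400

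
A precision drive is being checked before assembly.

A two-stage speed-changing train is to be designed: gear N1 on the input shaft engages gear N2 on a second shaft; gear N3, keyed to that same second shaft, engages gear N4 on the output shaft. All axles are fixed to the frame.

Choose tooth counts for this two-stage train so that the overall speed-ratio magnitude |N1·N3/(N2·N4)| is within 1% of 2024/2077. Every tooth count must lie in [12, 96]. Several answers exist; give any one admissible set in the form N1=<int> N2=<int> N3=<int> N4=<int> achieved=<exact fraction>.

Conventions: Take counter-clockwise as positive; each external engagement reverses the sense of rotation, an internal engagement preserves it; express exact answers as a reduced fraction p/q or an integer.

N1=22 N2=31 N3=92 N4=67 achieved=2024/2077

design class (target 2024/2077): fixed-axis compound train
target = 2024/2077 in lowest terms: an exact hit needs N1·N3 = k·2024 and N2·N4 = k·2077 for one integer k, every count in [12, 96]; additionally prefer no 1:1 stage (N1 ≠ N2, N3 ≠ N4)
k = 1: N1·N3 = 2024 = 22·92, N2·N4 = 2077 = 31·67
achieved = 22·92/(31·67) = 2024/2077; |achieved − target| = 0 ≤ 506/51925 ✓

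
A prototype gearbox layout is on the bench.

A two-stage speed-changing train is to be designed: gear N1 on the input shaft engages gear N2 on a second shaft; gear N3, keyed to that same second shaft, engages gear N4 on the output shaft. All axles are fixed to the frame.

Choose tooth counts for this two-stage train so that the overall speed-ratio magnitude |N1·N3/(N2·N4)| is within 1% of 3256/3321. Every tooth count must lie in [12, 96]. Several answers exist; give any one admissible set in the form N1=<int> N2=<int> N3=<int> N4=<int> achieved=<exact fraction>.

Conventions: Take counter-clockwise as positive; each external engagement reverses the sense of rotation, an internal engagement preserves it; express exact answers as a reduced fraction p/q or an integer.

topology: fixed-axis compound train — 2 stages, target 3256/3321
target = 3256/3321 in lowest terms: an exact hit needs N1·N3 = k·3256 and N2·N4 = k·3321 for one integer k, every count in [12, 96]; additionally prefer no 1:1 stage (N1 ≠ N2, N3 ≠ N4)
k = 1: N1·N3 = 3256 = 37·88, N2·N4 = 3321 = 41·81
achieved = 37·88/(41·81) = 3256/3321; |achieved − target| = 0 ≤ 814/83025 ✓

N1=37 N2=41 N3=88 N4=81 achieved=3256/3321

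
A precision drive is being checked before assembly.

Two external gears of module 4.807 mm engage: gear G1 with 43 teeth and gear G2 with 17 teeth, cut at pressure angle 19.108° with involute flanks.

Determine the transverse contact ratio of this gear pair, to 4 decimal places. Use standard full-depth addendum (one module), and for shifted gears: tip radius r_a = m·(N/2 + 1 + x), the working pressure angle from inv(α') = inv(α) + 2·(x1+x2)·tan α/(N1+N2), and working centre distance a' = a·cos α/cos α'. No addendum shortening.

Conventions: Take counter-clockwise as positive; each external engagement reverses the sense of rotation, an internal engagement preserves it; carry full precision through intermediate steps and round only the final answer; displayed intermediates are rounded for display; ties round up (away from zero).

1.6589

recognized (one external pair, fixed centres): single-mesh tooth geometry, m = 4.807, N1 = 43, N2 = 17
base radii: r_b1 = 97.656220, r_b2 = 38.608273
tip radii: r_a1 = 108.157500, r_a2 = 45.666500
no profile shift: α' = α, a' = a
action lengths: √(r_a1²−r_b1²) = 46.489865, √(r_a2²−r_b2²) = 24.389147
base pitch p_b = π·m·cos α = 14.269584
CR = (46.489865 + 24.389147 − 144.210000·sin 19.10800°)/14.269584 = 1.658906
contact ratio ≈ 1.6589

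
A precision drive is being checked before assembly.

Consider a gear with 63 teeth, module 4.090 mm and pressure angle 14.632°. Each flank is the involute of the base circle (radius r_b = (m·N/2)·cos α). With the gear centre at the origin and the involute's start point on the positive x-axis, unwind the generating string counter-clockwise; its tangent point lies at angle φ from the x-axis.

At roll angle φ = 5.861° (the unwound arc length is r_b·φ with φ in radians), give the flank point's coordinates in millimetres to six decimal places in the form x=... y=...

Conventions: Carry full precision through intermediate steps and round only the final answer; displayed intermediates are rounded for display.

single-mesh involute tooth geometry (63T wheel at module 4.090)
pitch radius r_p = m·N/2 = 4.090·63/2 = 128.835000
base radius r_b = r_p·cos α = 128.835000·cos 14.632° = 124.656654
roll angle φ = 5.861° = 0.10229375 rad
x = r_b·(cos φ + φ·sin φ) = 125.307153
y = r_b·(sin φ − φ·cos φ) = 0.044431

x=125.307153 y=0.044431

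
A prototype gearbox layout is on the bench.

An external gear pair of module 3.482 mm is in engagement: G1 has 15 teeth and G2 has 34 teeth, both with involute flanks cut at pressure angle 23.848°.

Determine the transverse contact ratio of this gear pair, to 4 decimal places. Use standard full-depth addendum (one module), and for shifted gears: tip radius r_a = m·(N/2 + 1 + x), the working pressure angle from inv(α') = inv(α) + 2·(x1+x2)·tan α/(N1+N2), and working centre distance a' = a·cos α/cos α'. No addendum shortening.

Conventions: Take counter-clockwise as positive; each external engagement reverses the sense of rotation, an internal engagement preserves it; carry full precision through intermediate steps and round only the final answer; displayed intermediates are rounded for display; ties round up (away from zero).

1.4556

recognized (one external pair, fixed centres): single-mesh tooth geometry, m = 3.482, N1 = 15, N2 = 34
base radii: r_b1 = 23.885335, r_b2 = 54.140092
tip radii: r_a1 = 29.597000, r_a2 = 62.676000
no profile shift: α' = α, a' = a
action lengths: √(r_a1²−r_b1²) = 17.477792, √(r_a2²−r_b2²) = 31.577388
base pitch p_b = π·m·cos α = 10.005066
CR = (17.477792 + 31.577388 − 85.309000·sin 23.84800°)/10.005066 = 1.455638
contact ratio ≈ 1.4556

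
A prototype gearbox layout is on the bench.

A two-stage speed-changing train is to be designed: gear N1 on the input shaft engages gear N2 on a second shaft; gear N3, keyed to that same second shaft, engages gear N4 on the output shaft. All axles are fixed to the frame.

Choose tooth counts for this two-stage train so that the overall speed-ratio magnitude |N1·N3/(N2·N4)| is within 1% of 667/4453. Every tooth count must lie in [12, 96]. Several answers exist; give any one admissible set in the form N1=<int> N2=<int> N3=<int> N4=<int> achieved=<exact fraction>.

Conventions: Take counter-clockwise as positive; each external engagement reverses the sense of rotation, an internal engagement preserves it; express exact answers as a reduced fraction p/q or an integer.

class = fixed-axis compound train [2-stage, 667/4453 wanted]
target = 667/4453 in lowest terms: an exact hit needs N1·N3 = k·667 and N2·N4 = k·4453 for one integer k, every count in [12, 96]; additionally prefer no 1:1 stage (N1 ≠ N2, N3 ≠ N4)
k = 1: N1·N3 = 667 = 23·29, N2·N4 = 4453 = 61·73
achieved = 23·29/(61·73) = 667/4453; |achieved − target| = 0 ≤ 667/445300 ✓

N1=23 N2=61 N3=29 N4=73 achieved=667/4453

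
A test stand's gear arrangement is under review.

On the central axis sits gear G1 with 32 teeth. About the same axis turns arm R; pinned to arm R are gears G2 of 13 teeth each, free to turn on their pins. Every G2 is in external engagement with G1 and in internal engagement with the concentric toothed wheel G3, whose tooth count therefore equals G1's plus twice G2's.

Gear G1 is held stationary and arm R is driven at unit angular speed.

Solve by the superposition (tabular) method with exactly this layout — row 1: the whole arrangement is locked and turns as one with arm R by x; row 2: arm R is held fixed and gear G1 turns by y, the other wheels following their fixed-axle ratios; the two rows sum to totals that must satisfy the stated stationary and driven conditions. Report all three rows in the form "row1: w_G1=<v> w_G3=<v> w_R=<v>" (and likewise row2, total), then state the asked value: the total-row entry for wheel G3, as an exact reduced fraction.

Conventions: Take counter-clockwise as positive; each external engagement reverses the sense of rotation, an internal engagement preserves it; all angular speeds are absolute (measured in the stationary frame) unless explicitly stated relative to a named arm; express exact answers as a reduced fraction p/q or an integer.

recognized (axles ride arm R): planetary set, 32/13/58 teeth
row 1: whole set turns with the arm by x
superposition row 2 [arm held]: sun y, ring −(32/58)·y, arm 0
boundary: total ω_sun = x + y = 0 and total ω_arm = x = 1  ⇒  y = -1, x = 1
row 2 ring = −(32/58)·(-1) = 16/29
totals (row 1 + row 2): sun 1 + (-1) = 0, ring 1 + 16/29 = 45/29, arm 1 + 0 = 1
asked cell (total, ring) = 45/29

row1: w_G1=1 w_G3=1 w_R=1
row2: w_G1=-1 w_G3=16/29 w_R=0
total: w_G1=0 w_G3=45/29 w_R=1
asked value: 45/29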